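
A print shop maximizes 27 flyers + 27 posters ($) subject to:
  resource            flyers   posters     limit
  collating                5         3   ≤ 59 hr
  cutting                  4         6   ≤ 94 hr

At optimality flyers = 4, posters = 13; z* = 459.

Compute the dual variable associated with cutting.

3

At the optimum: collating uses 59 of 59 (binding); cutting uses 94 of 94 (binding).
The binding rows give the dual system: 5·y_collating + 4·y_cutting = 27 and 3·y_collating + 6·y_cutting = 27.
→ y_collating = 3 and y_cutting = 3.
Shadow price of cutting = 3.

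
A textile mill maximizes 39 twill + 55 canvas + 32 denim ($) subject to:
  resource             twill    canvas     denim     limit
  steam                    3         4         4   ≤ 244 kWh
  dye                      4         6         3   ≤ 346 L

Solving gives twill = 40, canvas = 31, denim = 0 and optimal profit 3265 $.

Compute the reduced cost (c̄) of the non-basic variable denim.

At the optimum: steam uses 244 of 244 (binding); dye uses 346 of 346 (binding).
From A_Bᵀ y = c: 3·y_steam + 4·y_dye = 39; 4·y_steam + 6·y_dye = 55.
This yields shadow prices y_steam = 7, y_dye = 4.5.
Reduced cost of denim: c₃ − yᵀa₃ = 32 − (7·4 + 4.5·3) = 32 − 41.5 = -9.5.

-9.5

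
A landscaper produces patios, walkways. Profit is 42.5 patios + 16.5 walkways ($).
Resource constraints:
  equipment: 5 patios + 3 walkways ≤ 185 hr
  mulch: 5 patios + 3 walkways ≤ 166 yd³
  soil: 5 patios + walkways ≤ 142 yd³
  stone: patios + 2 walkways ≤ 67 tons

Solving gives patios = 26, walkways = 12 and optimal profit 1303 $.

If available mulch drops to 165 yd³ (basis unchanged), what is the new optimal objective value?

1299

Binding: mulch and soil. Non-binding: equipment (19 unused), stone (17 unused).
By complementary slackness, y = 0 for the non-binding constraints.
From A_Bᵀ y = c: 5·y_mulch + 5·y_soil = 42.5; 3·y_mulch + 1·y_soil = 16.5.
→ y_mulch = 4 and y_soil = 4.5.
Δz = y_mulch·Δb = 4 × (-1) = -4, so new z* = 1303 − 4 = 1299.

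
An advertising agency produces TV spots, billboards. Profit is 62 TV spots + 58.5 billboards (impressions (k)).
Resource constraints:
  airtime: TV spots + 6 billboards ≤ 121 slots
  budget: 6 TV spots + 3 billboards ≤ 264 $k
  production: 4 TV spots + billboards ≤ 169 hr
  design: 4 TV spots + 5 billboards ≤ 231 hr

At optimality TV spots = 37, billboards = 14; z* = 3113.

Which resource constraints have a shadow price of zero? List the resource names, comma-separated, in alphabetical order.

airtime: 121/121 (binding)
budget: 264/264 (binding)
production: 162/169 (slack 7)
design: 218/231 (slack 13)
By complementary slackness, a constraint with positive slack has shadow price 0 → design, production.

design, production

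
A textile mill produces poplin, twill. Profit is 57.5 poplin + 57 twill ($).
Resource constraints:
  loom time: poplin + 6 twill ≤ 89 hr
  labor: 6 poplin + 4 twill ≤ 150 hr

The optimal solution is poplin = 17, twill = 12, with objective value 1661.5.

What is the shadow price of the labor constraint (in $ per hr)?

9

At the optimum: loom time uses 89 of 89 (binding); labor uses 150 of 150 (binding).
Dual feasibility on the basic columns requires 1·y_loom time + 6·y_labor = 57.5, 6·y_loom time + 4·y_labor = 57.
→ y_loom time = 3.5 and y_labor = 9.
Shadow price of labor = 9.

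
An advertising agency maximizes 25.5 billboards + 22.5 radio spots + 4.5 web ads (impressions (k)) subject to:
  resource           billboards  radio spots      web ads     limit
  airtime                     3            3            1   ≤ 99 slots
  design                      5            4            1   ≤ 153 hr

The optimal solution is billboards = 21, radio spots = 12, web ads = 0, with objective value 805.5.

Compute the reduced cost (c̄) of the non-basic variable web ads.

Both airtime and design are binding at x*.
Dual feasibility on the basic columns requires 3·y_airtime + 5·y_design = 25.5, 3·y_airtime + 4·y_design = 22.5.
Solving: y_airtime = 3.5, y_design = 3.
Reduced cost of web ads: c₃ − yᵀa₃ = 4.5 − (3.5·1 + 3·1) = 4.5 − 6.5 = -2.

-2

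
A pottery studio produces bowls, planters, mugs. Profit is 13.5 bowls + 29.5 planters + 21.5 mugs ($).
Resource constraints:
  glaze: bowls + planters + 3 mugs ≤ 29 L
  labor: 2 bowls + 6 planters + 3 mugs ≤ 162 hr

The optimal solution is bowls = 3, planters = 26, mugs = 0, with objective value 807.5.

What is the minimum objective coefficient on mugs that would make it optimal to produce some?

28.5

Check each constraint at x*: glaze 29/29 (tight); labor 162/162 (tight).
Dual feasibility on the basic columns requires 1·y_glaze + 2·y_labor = 13.5, 1·y_glaze + 6·y_labor = 29.5.
This yields shadow prices y_glaze = 5.5, y_labor = 4.
mugs enters the basis when its profit ≥ yᵀa₃ = 5.5·3 + 4·3 = 28.5.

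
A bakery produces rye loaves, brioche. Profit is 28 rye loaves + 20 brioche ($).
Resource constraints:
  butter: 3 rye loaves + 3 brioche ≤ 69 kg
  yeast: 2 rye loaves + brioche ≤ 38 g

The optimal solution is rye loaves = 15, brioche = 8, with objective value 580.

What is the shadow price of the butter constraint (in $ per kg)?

4

At the optimum: butter uses 69 of 69 (binding); yeast uses 38 of 38 (binding).
The binding rows give the dual system: 3·y_butter + 2·y_yeast = 28 and 3·y_butter + 1·y_yeast = 20.
→ y_butter = 4 and y_yeast = 8.
Shadow price of butter = 4.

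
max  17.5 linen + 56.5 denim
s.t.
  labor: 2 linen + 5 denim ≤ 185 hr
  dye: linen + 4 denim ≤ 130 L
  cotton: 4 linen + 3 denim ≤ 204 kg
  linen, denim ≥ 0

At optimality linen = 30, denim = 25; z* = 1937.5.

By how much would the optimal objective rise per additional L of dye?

Binding: labor and dye. Non-binding: cotton (9 unused).
By complementary slackness, y = 0 for the non-binding constraint.
Dual feasibility on the basic columns requires 2·y_labor + 1·y_dye = 17.5, 5·y_labor + 4·y_dye = 56.5.
→ y_labor = 4.5 and y_dye = 8.5.
Shadow price of dye = 8.5.

8.5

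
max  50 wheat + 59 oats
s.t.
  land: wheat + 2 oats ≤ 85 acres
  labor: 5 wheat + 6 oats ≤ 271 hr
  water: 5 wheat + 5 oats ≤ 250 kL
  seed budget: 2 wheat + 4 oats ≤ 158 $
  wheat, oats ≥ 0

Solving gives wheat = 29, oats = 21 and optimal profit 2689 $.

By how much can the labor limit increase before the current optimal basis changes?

8

Binding constraints: labor, water. The basis is B = [[5,6],[5,5]] with det -5.
Per unit increase in labor, x* moves by d = (-1, 1).
The basis stays optimal until seed budget becomes binding; allowable increase = 8 hr.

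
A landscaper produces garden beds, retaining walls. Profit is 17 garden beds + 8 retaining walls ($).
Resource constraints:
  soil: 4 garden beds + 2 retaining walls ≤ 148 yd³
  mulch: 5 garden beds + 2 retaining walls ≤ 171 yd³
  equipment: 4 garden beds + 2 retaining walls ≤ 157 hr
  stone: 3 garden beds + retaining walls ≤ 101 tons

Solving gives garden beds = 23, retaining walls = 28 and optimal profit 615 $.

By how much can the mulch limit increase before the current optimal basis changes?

Binding constraints: soil, mulch. The basis is B = [[4,2],[5,2]] with det -2.
Per unit increase in mulch, x* moves by d = (1, -2).
The basis stays optimal until stone becomes binding; allowable increase = 4 yd³.

4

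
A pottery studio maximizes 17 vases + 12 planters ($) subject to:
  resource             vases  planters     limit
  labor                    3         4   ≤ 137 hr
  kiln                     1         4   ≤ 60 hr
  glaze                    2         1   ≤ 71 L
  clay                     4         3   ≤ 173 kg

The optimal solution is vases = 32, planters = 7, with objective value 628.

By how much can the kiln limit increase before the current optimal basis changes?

18.2

Binding constraints: kiln, glaze. The basis is B = [[1,4],[2,1]] with det -7.
Per unit increase in kiln, x* moves by d = (-0.1429, 0.2857).
The basis stays optimal until labor becomes binding; allowable increase = 18.2 hr.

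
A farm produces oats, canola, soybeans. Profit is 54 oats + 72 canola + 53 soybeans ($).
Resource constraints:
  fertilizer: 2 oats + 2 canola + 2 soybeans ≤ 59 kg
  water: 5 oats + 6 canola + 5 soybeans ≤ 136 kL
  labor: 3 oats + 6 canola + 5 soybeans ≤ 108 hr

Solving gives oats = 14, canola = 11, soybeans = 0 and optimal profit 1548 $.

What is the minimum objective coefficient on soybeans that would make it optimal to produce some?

60

Binding: water and labor. Non-binding: fertilizer (9 unused).
Slack constraints have shadow price 0 (complementary slackness).
Dual feasibility on the basic columns requires 5·y_water + 3·y_labor = 54, 6·y_water + 6·y_labor = 72.
Solving: y_water = 9, y_labor = 3.
soybeans enters the basis when its profit ≥ yᵀa₃ = 9·5 + 3·5 = 60.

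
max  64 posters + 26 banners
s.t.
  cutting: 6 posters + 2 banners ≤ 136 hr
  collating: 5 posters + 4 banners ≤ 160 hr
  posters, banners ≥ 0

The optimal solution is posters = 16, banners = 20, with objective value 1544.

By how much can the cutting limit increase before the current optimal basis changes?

56

Binding constraints: cutting, collating. The basis is B = [[6,2],[5,4]] with det 14.
Per unit increase in cutting, x* moves by d = (0.2857, -0.3571).
The basis stays optimal until banners reaches 0; allowable increase = 56 hr.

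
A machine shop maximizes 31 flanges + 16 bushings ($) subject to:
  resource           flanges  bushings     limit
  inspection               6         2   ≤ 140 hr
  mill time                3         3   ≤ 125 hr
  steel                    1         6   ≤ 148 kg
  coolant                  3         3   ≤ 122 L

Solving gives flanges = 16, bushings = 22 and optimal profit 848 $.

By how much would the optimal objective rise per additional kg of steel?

1

Binding: inspection and steel. Non-binding: mill time (11 unused), coolant (8 unused).
Since mill time, coolant are not tight, their duals are 0.
The binding rows give the dual system: 6·y_inspection + 1·y_steel = 31 and 2·y_inspection + 6·y_steel = 16.
Solving: y_inspection = 5, y_steel = 1.
Shadow price of steel = 1.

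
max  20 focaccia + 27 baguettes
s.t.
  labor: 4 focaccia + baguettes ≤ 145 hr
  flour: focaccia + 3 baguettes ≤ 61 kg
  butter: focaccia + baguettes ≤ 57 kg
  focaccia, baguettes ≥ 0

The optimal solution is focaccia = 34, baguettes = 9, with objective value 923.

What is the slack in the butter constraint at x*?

14

butter used = 1·34 + 1·9 = 43; slack = 57 − 43 = 14.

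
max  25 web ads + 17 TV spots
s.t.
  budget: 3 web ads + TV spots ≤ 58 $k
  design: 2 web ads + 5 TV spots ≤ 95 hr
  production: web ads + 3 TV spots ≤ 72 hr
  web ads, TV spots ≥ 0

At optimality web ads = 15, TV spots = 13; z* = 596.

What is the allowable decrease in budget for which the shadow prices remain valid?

39

Binding constraints: budget, design. The basis is B = [[3,1],[2,5]] with det 13.
Per unit decrease in budget, x* moves by d = (-0.3846, 0.1538).
The basis stays optimal until web ads reaches 0; allowable decrease = 39 $k.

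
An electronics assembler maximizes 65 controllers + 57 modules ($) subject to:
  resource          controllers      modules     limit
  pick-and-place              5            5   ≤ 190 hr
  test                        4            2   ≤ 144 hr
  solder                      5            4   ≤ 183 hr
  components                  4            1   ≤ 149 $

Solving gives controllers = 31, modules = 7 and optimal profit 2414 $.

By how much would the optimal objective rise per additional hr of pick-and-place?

Binding: pick-and-place and solder. Non-binding: test (6 unused), components (18 unused).
Slack constraints have shadow price 0 (complementary slackness).
The binding rows give the dual system: 5·y_pick-and-place + 5·y_solder = 65 and 5·y_pick-and-place + 4·y_solder = 57.
This yields shadow prices y_pick-and-place = 5, y_solder = 8.
Shadow price of pick-and-place = 5.

5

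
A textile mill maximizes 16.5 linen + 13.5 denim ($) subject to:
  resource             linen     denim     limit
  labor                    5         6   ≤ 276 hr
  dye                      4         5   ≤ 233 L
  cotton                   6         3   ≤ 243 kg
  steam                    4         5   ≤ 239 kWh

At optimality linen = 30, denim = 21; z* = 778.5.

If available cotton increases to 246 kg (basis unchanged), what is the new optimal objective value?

Binding: labor and cotton. Non-binding: dye (8 unused), steam (14 unused).
Slack constraints have shadow price 0 (complementary slackness).
The binding rows give the dual system: 5·y_labor + 6·y_cotton = 16.5 and 6·y_labor + 3·y_cotton = 13.5.
→ y_labor = 1.5 and y_cotton = 1.5.
Δz = y_cotton·Δb = 1.5 × (3) = 4.5, so new z* = 778.5 + 4.5 = 783.

783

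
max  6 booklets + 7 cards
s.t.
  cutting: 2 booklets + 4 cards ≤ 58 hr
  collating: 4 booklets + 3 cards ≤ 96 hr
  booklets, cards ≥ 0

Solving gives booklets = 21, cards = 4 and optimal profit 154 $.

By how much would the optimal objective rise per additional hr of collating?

Both cutting and collating are binding at x*.
The binding rows give the dual system: 2·y_cutting + 4·y_collating = 6 and 4·y_cutting + 3·y_collating = 7.
This yields shadow prices y_cutting = 1, y_collating = 1.
Shadow price of collating = 1.

1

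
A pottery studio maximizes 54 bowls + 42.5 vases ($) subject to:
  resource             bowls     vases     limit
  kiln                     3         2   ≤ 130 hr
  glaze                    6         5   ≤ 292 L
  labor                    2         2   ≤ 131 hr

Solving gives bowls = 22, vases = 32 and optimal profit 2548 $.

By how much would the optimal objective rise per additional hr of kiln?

5

At the optimum: kiln uses 130 of 130 (binding); glaze uses 292 of 292 (binding); labor uses 108 of 131 (slack = 23).
By complementary slackness, y = 0 for the non-binding constraint.
From A_Bᵀ y = c: 3·y_kiln + 6·y_glaze = 54; 2·y_kiln + 5·y_glaze = 42.5.
This yields shadow prices y_kiln = 5, y_glaze = 6.5.
Shadow price of kiln = 5.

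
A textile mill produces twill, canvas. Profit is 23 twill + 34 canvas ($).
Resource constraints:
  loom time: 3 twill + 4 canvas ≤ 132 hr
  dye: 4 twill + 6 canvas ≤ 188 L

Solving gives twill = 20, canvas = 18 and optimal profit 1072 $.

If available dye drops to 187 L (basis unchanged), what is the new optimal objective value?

At the optimum: loom time uses 132 of 132 (binding); dye uses 188 of 188 (binding).
Dual feasibility on the basic columns requires 3·y_loom time + 4·y_dye = 23, 4·y_loom time + 6·y_dye = 34.
→ y_loom time = 1 and y_dye = 5.
Δz = y_dye·Δb = 5 × (-1) = -5, so new z* = 1072 − 5 = 1067.

1067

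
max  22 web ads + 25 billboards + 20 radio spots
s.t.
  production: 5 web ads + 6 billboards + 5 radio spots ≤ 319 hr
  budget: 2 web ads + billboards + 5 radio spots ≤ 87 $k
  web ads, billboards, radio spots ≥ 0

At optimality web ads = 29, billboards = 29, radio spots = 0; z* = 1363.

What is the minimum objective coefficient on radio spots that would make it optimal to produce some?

25

Check each constraint at x*: production 319/319 (tight); budget 87/87 (tight).
The binding rows give the dual system: 5·y_production + 2·y_budget = 22 and 6·y_production + 1·y_budget = 25.
→ y_production = 4 and y_budget = 1.
radio spots enters the basis when its profit ≥ yᵀa₃ = 4·5 + 1·5 = 25.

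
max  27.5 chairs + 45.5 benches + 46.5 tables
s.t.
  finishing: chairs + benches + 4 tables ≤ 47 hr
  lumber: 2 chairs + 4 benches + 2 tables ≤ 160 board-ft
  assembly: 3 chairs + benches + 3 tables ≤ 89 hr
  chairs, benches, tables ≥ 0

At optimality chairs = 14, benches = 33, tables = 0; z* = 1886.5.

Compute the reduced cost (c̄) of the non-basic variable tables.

-9.5

At the optimum: finishing uses 47 of 47 (binding); lumber uses 160 of 160 (binding); assembly uses 75 of 89 (slack = 14).
By complementary slackness, y = 0 for the non-binding constraint.
The binding rows give the dual system: 1·y_finishing + 2·y_lumber = 27.5 and 1·y_finishing + 4·y_lumber = 45.5.
Solving: y_finishing = 9.5, y_lumber = 9.
Reduced cost of tables: c₃ − yᵀa₃ = 46.5 − (9.5·4 + 9·2) = 46.5 − 56 = -9.5.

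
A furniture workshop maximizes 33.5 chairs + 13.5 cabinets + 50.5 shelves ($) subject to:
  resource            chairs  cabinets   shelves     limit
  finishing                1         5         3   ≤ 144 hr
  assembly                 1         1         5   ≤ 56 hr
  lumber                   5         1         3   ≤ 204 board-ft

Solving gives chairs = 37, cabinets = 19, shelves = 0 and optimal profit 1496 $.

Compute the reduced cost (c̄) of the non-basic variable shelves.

-7

Check each constraint at x*: finishing 132/144 (slack 12); assembly 56/56 (tight); lumber 204/204 (tight).
Since finishing is not tight, its dual is 0.
Dual feasibility on the basic columns requires 1·y_assembly + 5·y_lumber = 33.5, 1·y_assembly + 1·y_lumber = 13.5.
Solving: y_assembly = 8.5, y_lumber = 5.
Reduced cost of shelves: c₃ − yᵀa₃ = 50.5 − (8.5·5 + 5·3) = 50.5 − 57.5 = -7.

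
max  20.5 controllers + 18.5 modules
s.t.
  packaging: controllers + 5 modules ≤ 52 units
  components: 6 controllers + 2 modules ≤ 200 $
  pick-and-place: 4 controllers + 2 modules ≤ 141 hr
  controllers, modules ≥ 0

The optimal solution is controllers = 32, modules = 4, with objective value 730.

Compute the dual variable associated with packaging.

Binding: packaging and components. Non-binding: pick-and-place (5 unused).
Slack constraints have shadow price 0 (complementary slackness).
From A_Bᵀ y = c: 1·y_packaging + 6·y_components = 20.5; 5·y_packaging + 2·y_components = 18.5.
→ y_packaging = 2.5 and y_components = 3.
Shadow price of packaging = 2.5.

2.5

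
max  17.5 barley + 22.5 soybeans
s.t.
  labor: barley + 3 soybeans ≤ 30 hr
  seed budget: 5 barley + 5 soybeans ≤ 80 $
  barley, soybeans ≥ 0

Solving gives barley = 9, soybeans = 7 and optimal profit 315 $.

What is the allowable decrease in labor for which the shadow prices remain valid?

14

Binding constraints: labor, seed budget. The basis is B = [[1,3],[5,5]] with det -10.
Per unit decrease in labor, x* moves by d = (0.5, -0.5).
The basis stays optimal until soybeans reaches 0; allowable decrease = 14 hr.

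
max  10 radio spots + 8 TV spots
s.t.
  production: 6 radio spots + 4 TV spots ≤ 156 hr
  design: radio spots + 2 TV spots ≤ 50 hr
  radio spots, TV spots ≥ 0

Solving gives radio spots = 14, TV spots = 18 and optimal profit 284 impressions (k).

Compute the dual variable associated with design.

1

At the optimum: production uses 156 of 156 (binding); design uses 50 of 50 (binding).
From A_Bᵀ y = c: 6·y_production + 1·y_design = 10; 4·y_production + 2·y_design = 8.
Solving: y_production = 1.5, y_design = 1.
Shadow price of design = 1.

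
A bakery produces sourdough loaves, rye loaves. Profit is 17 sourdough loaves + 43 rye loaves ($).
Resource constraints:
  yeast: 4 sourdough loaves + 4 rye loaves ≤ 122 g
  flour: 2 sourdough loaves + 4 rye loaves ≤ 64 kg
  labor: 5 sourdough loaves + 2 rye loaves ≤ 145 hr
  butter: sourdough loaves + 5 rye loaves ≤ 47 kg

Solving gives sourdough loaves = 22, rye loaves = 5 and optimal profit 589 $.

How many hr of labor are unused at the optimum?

25

labor used = 5·22 + 2·5 = 120; slack = 145 − 120 = 25.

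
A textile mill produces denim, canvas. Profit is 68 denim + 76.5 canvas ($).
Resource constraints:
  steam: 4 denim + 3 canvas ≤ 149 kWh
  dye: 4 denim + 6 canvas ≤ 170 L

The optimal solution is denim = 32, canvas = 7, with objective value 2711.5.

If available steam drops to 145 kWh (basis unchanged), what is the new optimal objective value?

2677.5

Check each constraint at x*: steam 149/149 (tight); dye 170/170 (tight).
From A_Bᵀ y = c: 4·y_steam + 4·y_dye = 68; 3·y_steam + 6·y_dye = 76.5.
Solving: y_steam = 8.5, y_dye = 8.5.
Δz = y_steam·Δb = 8.5 × (-4) = -34, so new z* = 2711.5 − 34 = 2677.5.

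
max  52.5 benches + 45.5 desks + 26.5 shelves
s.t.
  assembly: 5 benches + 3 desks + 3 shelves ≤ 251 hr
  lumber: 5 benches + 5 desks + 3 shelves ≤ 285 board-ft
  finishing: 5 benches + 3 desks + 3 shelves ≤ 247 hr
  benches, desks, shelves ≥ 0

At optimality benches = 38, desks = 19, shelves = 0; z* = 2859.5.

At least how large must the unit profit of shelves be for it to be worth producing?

Binding: lumber and finishing. Non-binding: assembly (4 unused).
By complementary slackness, y = 0 for the non-binding constraint.
The binding rows give the dual system: 5·y_lumber + 5·y_finishing = 52.5 and 5·y_lumber + 3·y_finishing = 45.5.
Solving: y_lumber = 7, y_finishing = 3.5.
shelves enters the basis when its profit ≥ yᵀa₃ = 7·3 + 3.5·3 = 31.5.

31.5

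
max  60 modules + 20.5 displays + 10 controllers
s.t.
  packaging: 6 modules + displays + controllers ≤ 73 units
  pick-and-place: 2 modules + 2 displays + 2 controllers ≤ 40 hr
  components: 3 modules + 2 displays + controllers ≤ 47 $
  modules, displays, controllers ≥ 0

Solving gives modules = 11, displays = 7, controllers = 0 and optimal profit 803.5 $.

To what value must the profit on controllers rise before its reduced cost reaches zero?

13.5

Binding: packaging and components. Non-binding: pick-and-place (4 unused).
Since pick-and-place is not tight, its dual is 0.
From A_Bᵀ y = c: 6·y_packaging + 3·y_components = 60; 1·y_packaging + 2·y_components = 20.5.
Solving: y_packaging = 6.5, y_components = 7.
controllers enters the basis when its profit ≥ yᵀa₃ = 6.5·1 + 7·1 = 13.5.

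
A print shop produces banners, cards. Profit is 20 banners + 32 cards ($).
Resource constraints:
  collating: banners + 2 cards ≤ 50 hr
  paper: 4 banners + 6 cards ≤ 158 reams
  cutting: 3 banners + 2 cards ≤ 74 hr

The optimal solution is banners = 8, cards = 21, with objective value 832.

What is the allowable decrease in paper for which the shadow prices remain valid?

8

Binding constraints: collating, paper. The basis is B = [[1,2],[4,6]] with det -2.
Per unit decrease in paper, x* moves by d = (-1, 0.5).
The basis stays optimal until banners reaches 0; allowable decrease = 8 reams.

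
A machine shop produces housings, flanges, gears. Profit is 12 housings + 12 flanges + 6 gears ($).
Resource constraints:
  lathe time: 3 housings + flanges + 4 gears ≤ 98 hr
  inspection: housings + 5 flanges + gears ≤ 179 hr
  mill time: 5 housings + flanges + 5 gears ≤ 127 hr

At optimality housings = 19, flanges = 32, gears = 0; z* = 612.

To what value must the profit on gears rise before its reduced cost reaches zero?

Binding: inspection and mill time. Non-binding: lathe time (9 unused).
Slack constraints have shadow price 0 (complementary slackness).
From A_Bᵀ y = c: 1·y_inspection + 5·y_mill time = 12; 5·y_inspection + 1·y_mill time = 12.
This yields shadow prices y_inspection = 2, y_mill time = 2.
gears enters the basis when its profit ≥ yᵀa₃ = 2·1 + 2·5 = 12.

12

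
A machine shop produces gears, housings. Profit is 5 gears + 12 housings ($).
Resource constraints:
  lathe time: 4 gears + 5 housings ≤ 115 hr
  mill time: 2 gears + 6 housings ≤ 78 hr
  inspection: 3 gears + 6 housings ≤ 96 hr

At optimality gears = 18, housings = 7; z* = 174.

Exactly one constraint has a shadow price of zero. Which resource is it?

lathe time: 107/115 (slack 8)
mill time: 78/78 (binding)
inspection: 96/96 (binding)
By complementary slackness, a constraint with positive slack has shadow price 0 → lathe time.

lathe time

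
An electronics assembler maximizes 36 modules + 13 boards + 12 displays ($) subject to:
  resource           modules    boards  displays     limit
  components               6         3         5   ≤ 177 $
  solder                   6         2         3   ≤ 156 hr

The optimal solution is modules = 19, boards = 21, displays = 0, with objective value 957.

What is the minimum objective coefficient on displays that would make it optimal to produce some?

20

Both components and solder are binding at x*.
Dual feasibility on the basic columns requires 6·y_components + 6·y_solder = 36, 3·y_components + 2·y_solder = 13.
Solving: y_components = 1, y_solder = 5.
displays enters the basis when its profit ≥ yᵀa₃ = 1·5 + 5·3 = 20.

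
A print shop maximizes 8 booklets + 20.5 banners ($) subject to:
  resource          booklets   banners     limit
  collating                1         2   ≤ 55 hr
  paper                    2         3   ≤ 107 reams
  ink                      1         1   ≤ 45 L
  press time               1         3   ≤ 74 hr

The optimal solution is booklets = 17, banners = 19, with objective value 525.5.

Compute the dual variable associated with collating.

3.5

Binding: collating and press time. Non-binding: paper (16 unused), ink (9 unused).
Since paper, ink are not tight, their duals are 0.
Dual feasibility on the basic columns requires 1·y_collating + 1·y_press time = 8, 2·y_collating + 3·y_press time = 20.5.
Solving: y_collating = 3.5, y_press time = 4.5.
Shadow price of collating = 3.5.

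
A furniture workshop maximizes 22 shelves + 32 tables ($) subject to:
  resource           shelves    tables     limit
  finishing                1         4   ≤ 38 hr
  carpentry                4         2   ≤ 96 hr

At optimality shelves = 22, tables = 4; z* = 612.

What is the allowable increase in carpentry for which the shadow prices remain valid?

56

Binding constraints: finishing, carpentry. The basis is B = [[1,4],[4,2]] with det -14.
Per unit increase in carpentry, x* moves by d = (0.2857, -0.0714).
The basis stays optimal until tables reaches 0; allowable increase = 56 hr.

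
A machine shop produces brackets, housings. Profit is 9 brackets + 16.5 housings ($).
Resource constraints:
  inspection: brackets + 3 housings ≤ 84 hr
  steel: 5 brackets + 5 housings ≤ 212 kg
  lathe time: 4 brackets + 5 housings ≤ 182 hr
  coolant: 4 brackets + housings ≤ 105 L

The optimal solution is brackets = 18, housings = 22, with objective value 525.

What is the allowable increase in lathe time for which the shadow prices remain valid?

Binding constraints: inspection, lathe time. The basis is B = [[1,3],[4,5]] with det -7.
Per unit increase in lathe time, x* moves by d = (0.4286, -0.1429).
The basis stays optimal until coolant becomes binding; allowable increase = 7 hr.

7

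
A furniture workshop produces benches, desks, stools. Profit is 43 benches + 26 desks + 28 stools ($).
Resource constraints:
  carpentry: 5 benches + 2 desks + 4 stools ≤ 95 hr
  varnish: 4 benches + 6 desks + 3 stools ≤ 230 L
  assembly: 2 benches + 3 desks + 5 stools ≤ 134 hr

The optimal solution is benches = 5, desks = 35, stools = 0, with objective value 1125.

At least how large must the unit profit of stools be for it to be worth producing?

Binding: carpentry and varnish. Non-binding: assembly (19 unused).
Since assembly is not tight, its dual is 0.
Dual feasibility on the basic columns requires 5·y_carpentry + 4·y_varnish = 43, 2·y_carpentry + 6·y_varnish = 26.
This yields shadow prices y_carpentry = 7, y_varnish = 2.
stools enters the basis when its profit ≥ yᵀa₃ = 7·4 + 2·3 = 34.

34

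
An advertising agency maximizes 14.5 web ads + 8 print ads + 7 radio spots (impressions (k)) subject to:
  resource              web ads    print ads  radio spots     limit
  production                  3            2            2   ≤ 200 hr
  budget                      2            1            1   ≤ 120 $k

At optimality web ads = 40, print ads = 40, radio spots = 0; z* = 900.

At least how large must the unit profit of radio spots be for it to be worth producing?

Check each constraint at x*: production 200/200 (tight); budget 120/120 (tight).
From A_Bᵀ y = c: 3·y_production + 2·y_budget = 14.5; 2·y_production + 1·y_budget = 8.
Solving: y_production = 1.5, y_budget = 5.
radio spots enters the basis when its profit ≥ yᵀa₃ = 1.5·2 + 5·1 = 8.

8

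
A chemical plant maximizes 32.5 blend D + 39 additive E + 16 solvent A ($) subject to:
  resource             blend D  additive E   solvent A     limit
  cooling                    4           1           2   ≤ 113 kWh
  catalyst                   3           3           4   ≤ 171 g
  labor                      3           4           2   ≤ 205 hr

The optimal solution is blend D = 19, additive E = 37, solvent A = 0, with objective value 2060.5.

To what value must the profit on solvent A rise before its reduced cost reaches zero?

Check each constraint at x*: cooling 113/113 (tight); catalyst 168/171 (slack 3); labor 205/205 (tight).
Slack constraints have shadow price 0 (complementary slackness).
From A_Bᵀ y = c: 4·y_cooling + 3·y_labor = 32.5; 1·y_cooling + 4·y_labor = 39.
→ y_cooling = 1 and y_labor = 9.5.
solvent A enters the basis when its profit ≥ yᵀa₃ = 1·2 + 9.5·2 = 21.

21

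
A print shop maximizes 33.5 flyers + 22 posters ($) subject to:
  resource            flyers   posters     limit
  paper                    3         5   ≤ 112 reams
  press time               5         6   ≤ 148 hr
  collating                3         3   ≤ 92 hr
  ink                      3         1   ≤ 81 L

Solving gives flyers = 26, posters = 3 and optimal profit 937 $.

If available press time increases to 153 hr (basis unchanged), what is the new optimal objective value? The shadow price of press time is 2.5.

Δb = 5, so new z* = 937 + (2.5)·(5) = 937 + 12.5 = 949.5.

949.5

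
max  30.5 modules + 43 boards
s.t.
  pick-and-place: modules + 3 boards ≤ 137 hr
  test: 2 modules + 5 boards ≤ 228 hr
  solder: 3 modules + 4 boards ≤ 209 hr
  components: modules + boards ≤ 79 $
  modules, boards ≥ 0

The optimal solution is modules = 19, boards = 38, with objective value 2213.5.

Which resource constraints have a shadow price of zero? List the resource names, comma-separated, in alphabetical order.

pick-and-place: 133/137 (slack 4)
test: 228/228 (binding)
solder: 209/209 (binding)
components: 57/79 (slack 22)
By complementary slackness, a constraint with positive slack has shadow price 0 → components, pick-and-place.

components, pick-and-place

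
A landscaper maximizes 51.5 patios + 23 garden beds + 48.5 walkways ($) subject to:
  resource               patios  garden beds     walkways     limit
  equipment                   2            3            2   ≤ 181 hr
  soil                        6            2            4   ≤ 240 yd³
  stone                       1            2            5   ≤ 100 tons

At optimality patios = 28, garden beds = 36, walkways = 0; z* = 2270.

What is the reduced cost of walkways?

Binding: soil and stone. Non-binding: equipment (17 unused).
Slack constraints have shadow price 0 (complementary slackness).
The binding rows give the dual system: 6·y_soil + 1·y_stone = 51.5 and 2·y_soil + 2·y_stone = 23.
→ y_soil = 8 and y_stone = 3.5.
Reduced cost of walkways: c₃ − yᵀa₃ = 48.5 − (8·4 + 3.5·5) = 48.5 − 49.5 = -1.

-1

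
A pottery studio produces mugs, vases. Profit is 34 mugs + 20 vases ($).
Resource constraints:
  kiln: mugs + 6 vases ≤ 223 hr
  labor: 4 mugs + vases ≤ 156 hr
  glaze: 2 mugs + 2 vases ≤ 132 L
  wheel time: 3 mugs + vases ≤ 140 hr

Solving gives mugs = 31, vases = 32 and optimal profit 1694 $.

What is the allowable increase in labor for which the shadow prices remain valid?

13.8

Binding constraints: kiln, labor. The basis is B = [[1,6],[4,1]] with det -23.
Per unit increase in labor, x* moves by d = (0.2609, -0.0435).
The basis stays optimal until glaze becomes binding; allowable increase = 13.8 hr.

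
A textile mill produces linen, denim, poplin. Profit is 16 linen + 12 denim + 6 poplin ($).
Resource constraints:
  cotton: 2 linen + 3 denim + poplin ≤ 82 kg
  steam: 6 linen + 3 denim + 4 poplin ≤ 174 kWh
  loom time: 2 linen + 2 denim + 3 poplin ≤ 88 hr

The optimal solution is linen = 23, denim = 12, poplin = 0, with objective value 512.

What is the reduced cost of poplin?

-4

At the optimum: cotton uses 82 of 82 (binding); steam uses 174 of 174 (binding); loom time uses 70 of 88 (slack = 18).
Since loom time is not tight, its dual is 0.
The binding rows give the dual system: 2·y_cotton + 6·y_steam = 16 and 3·y_cotton + 3·y_steam = 12.
Solving: y_cotton = 2, y_steam = 2.
Reduced cost of poplin: c₃ − yᵀa₃ = 6 − (2·1 + 2·4) = 6 − 10 = -4.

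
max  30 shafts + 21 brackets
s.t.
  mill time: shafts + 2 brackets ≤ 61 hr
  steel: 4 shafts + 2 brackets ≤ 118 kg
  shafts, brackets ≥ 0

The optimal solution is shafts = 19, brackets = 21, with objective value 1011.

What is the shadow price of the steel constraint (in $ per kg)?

6.5

Check each constraint at x*: mill time 61/61 (tight); steel 118/118 (tight).
Dual feasibility on the basic columns requires 1·y_mill time + 4·y_steel = 30, 2·y_mill time + 2·y_steel = 21.
→ y_mill time = 4 and y_steel = 6.5.
Shadow price of steel = 6.5.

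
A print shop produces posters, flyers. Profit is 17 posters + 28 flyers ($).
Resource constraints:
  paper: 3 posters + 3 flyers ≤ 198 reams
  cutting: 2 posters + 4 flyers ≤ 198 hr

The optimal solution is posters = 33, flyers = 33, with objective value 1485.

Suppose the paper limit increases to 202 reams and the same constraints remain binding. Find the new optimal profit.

1493

Both paper and cutting are binding at x*.
The binding rows give the dual system: 3·y_paper + 2·y_cutting = 17 and 3·y_paper + 4·y_cutting = 28.
This yields shadow prices y_paper = 2, y_cutting = 5.5.
Δz = y_paper·Δb = 2 × (4) = 8, so new z* = 1485 + 8 = 1493.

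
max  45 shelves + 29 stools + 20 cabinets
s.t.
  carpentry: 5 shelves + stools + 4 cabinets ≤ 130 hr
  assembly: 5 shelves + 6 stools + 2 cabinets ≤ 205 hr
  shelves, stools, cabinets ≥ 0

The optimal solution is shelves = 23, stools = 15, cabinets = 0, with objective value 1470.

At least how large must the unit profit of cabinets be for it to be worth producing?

28

Check each constraint at x*: carpentry 130/130 (tight); assembly 205/205 (tight).
From A_Bᵀ y = c: 5·y_carpentry + 5·y_assembly = 45; 1·y_carpentry + 6·y_assembly = 29.
Solving: y_carpentry = 5, y_assembly = 4.
cabinets enters the basis when its profit ≥ yᵀa₃ = 5·4 + 4·2 = 28.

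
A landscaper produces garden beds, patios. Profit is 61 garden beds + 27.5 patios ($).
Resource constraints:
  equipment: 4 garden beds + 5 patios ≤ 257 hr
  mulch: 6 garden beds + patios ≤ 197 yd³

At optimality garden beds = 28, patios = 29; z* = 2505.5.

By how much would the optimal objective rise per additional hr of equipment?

4

Both equipment and mulch are binding at x*.
The binding rows give the dual system: 4·y_equipment + 6·y_mulch = 61 and 5·y_equipment + 1·y_mulch = 27.5.
→ y_equipment = 4 and y_mulch = 7.5.
Shadow price of equipment = 4.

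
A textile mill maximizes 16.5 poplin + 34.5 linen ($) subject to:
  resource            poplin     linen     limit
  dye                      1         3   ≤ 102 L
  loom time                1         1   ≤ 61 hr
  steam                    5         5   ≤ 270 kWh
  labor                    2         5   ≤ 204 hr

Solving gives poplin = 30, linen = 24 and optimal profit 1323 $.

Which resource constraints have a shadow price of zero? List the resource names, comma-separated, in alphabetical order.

dye: 102/102 (binding)
loom time: 54/61 (slack 7)
steam: 270/270 (binding)
labor: 180/204 (slack 24)
By complementary slackness, a constraint with positive slack has shadow price 0 → labor, loom time.

labor, loom time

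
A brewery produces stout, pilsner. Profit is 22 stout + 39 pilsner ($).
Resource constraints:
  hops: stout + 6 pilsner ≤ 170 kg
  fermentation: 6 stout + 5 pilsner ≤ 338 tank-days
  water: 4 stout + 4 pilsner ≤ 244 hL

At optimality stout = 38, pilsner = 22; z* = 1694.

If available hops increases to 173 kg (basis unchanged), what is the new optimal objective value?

At the optimum: hops uses 170 of 170 (binding); fermentation uses 338 of 338 (binding); water uses 240 of 244 (slack = 4).
By complementary slackness, y = 0 for the non-binding constraint.
Dual feasibility on the basic columns requires 1·y_hops + 6·y_fermentation = 22, 6·y_hops + 5·y_fermentation = 39.
This yields shadow prices y_hops = 4, y_fermentation = 3.
Δz = y_hops·Δb = 4 × (3) = 12, so new z* = 1694 + 12 = 1706.

1706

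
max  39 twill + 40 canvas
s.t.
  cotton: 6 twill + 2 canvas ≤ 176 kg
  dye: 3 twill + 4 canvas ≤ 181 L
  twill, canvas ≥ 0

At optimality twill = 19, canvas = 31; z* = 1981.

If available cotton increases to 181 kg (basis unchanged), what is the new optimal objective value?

Both cotton and dye are binding at x*.
The binding rows give the dual system: 6·y_cotton + 3·y_dye = 39 and 2·y_cotton + 4·y_dye = 40.
Solving: y_cotton = 2, y_dye = 9.
Δz = y_cotton·Δb = 2 × (5) = 10, so new z* = 1981 + 10 = 1991.

1991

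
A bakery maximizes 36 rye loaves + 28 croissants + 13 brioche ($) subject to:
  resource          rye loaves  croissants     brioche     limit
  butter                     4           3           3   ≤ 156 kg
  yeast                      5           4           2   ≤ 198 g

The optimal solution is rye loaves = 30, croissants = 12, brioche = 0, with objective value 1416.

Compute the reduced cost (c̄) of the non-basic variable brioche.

Both butter and yeast are binding at x*.
Dual feasibility on the basic columns requires 4·y_butter + 5·y_yeast = 36, 3·y_butter + 4·y_yeast = 28.
→ y_butter = 4 and y_yeast = 4.
Reduced cost of brioche: c₃ − yᵀa₃ = 13 − (4·3 + 4·2) = 13 − 20 = -7.

-7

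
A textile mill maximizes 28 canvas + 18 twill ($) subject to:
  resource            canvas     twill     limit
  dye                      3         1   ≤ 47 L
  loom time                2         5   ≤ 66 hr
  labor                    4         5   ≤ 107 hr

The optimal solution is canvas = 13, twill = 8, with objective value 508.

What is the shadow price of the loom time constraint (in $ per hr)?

2

At the optimum: dye uses 47 of 47 (binding); loom time uses 66 of 66 (binding); labor uses 92 of 107 (slack = 15).
By complementary slackness, y = 0 for the non-binding constraint.
From A_Bᵀ y = c: 3·y_dye + 2·y_loom time = 28; 1·y_dye + 5·y_loom time = 18.
Solving: y_dye = 8, y_loom time = 2.
Shadow price of loom time = 2.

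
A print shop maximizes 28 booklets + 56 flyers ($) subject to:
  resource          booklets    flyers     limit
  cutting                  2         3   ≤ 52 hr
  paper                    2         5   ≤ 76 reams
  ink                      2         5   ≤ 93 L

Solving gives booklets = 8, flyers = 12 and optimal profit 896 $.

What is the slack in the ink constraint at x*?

17

ink used = 2·8 + 5·12 = 76; slack = 93 − 76 = 17.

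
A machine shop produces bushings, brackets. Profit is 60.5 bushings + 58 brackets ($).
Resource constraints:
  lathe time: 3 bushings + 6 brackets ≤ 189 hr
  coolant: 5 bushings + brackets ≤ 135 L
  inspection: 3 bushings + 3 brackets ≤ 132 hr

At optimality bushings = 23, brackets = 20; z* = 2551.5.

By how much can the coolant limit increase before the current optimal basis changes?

Binding constraints: lathe time, coolant. The basis is B = [[3,6],[5,1]] with det -27.
Per unit increase in coolant, x* moves by d = (0.2222, -0.1111).
The basis stays optimal until inspection becomes binding; allowable increase = 9 L.

9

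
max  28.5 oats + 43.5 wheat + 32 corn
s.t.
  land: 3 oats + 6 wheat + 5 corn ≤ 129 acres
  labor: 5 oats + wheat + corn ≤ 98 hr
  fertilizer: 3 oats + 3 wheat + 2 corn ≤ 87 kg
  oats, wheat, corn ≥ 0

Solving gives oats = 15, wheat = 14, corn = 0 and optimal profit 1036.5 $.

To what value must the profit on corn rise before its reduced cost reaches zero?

34

Binding: land and fertilizer. Non-binding: labor (9 unused).
Slack constraints have shadow price 0 (complementary slackness).
The binding rows give the dual system: 3·y_land + 3·y_fertilizer = 28.5 and 6·y_land + 3·y_fertilizer = 43.5.
This yields shadow prices y_land = 5, y_fertilizer = 4.5.
corn enters the basis when its profit ≥ yᵀa₃ = 5·5 + 4.5·2 = 34.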